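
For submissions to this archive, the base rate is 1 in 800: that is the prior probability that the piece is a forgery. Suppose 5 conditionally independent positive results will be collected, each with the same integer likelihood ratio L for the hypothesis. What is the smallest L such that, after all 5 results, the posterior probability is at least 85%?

6

Prior odds = 0.00125/0.99875 = 1/799.
Target odds = 0.85/0.15 = 17/3.
Need L⁵ ≥ 17/3 ÷ (1/799) = 13583/3.
5⁵ = 3125 < 13583/3 ≤ 7776 = 6⁵, so L = 6.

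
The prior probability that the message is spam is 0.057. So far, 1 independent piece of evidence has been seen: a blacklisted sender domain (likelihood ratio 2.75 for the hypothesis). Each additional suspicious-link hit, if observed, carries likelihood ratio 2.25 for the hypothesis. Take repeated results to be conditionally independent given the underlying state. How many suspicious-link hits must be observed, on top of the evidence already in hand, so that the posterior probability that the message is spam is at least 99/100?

8

Prior odds = 0.057/0.943 = 57/943.
Bayes factor of the evidence already in hand = 2.75.
Odds after that evidence = (57/943) × 2.75 = 627/3772.
Target odds = 0.99/0.01 = 99.
Need 2.25ⁿ ≥ 99 ÷ (627/3772) = 11316/19.
2.25⁷ = 4782969/16384 falls short of 11316/19 but 2.25⁸ = 43046721/65536 reaches it, so n = 8.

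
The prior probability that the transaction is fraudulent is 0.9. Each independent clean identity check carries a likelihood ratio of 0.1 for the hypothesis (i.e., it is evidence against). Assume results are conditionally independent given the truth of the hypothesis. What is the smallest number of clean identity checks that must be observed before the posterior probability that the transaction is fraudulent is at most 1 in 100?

Prior odds = 0.9/0.1 = 9.
Likelihood ratio per clean identity check = 0.1.
Target posterior odds = 0.01/0.99 = 1/99.
Need 9 × 0.1ⁿ ≤ 1/99, i.e. 0.1ⁿ ≤ 1/891.
0.1² = 0.01 is still above 1/891 but 0.1³ = 0.001 is at or below it, so n = 3.

3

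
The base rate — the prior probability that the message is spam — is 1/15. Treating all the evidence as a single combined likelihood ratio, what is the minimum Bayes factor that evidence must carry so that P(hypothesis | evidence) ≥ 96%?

336

Prior odds = (1/15)/(14/15) = 1/14.
Target odds = 0.96/0.04 = 24.
Required Bayes factor = 24 ÷ (1/14) = 336.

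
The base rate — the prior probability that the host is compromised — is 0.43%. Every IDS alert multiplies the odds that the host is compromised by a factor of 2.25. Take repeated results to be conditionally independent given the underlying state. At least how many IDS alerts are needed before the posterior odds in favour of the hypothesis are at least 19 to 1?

11

Prior odds = 0.0043/0.9957 = 43/9957.
Likelihood ratio per IDS alert = 2.25.
Target odds = 19.
Need (43/9957) × 2.25ⁿ ≥ 19, i.e. 2.25ⁿ ≥ 189183/43.
2.25¹⁰ ≈3325.26 falls short of 189183/43 but 2.25¹¹ ≈7481.83 reaches it, so n = 11.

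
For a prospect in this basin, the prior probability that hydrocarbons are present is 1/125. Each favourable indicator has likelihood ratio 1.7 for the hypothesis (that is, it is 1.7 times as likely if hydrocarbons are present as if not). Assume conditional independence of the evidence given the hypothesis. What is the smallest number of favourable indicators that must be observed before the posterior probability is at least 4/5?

12

Prior odds: 0.008 ÷ 0.992 = 1/124.
Likelihood ratio per favourable indicator = 1.7.
Target odds: 0.8 ÷ 0.2 = 4.
Require 1.7ⁿ ≥ 4 ÷ (1/124) = 496.
1.7¹¹ ≈342.719 falls short of 496 but 1.7¹² ≈582.622 reaches it, so n = 12.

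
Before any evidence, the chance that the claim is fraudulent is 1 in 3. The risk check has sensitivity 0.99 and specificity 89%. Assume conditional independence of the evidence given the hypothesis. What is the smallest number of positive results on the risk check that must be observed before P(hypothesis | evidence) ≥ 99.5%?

3

Prior odds: (1/3) ÷ (2/3) = 0.5.
False-positive rate = 1 − 0.89 = 0.11; likelihood ratio of a positive = 0.99/0.11 = 9.
Target posterior odds = 0.995/0.005 = 199.
Require 9ⁿ ≥ 199 ÷ 0.5 = 398.
9² = 81 falls short of 398 but 9³ = 729 reaches it, so n = 3.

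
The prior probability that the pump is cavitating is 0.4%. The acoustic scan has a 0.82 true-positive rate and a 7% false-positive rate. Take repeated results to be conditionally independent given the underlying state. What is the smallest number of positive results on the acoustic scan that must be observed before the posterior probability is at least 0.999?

6

Prior odds: 0.004 ÷ 0.996 = 1/249.
Likelihood ratio of a positive result = 0.82/0.07 = 82/7.
Target posterior odds = 0.999/0.001 = 999.
Require (82/7)ⁿ ≥ 999 ÷ (1/249) = 248751.
(82/7)⁵ ≈220587 falls short of 248751 but (82/7)⁶ ≈2.58401e+06 reaches it, so n = 6.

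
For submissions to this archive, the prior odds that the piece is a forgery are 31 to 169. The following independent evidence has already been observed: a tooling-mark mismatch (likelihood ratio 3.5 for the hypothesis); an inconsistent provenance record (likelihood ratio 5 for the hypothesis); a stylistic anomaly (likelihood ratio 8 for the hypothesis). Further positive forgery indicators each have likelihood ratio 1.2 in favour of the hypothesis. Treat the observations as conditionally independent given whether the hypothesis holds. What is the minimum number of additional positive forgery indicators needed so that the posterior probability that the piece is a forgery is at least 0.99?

Prior odds = 31/169.
Combined Bayes factor of the evidence already in hand = 3.5 × 5 × 8 = 140.
Odds after that evidence = (31/169) × 140 = 4340/169.
Target odds = 0.99/0.01 = 99.
Need 1.2ⁿ ≥ 99 ÷ (4340/169) = 16731/4340.
1.2⁷ = 279936/78125 falls short of 16731/4340 but 1.2⁸ = 1679616/390625 reaches it, so n = 8.

8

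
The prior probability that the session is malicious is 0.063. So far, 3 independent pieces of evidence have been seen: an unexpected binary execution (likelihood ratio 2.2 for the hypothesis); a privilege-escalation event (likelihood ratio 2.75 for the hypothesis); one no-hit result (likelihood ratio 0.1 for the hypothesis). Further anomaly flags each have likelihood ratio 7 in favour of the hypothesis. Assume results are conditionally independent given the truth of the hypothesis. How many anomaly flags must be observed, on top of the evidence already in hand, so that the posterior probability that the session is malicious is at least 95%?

4

Prior odds = 0.063/0.937 = 63/937.
Combined Bayes factor of the evidence already in hand = 2.2 × 2.75 × 0.1 = 0.605.
Odds after that evidence = (63/937) × 0.605 = 7623/187400.
Target odds = 0.95/0.05 = 19.
Need 7ⁿ ≥ 19 ÷ (7623/187400) = 3560600/7623.
7³ = 343 falls short of 3560600/7623 but 7⁴ = 2401 reaches it, so n = 4.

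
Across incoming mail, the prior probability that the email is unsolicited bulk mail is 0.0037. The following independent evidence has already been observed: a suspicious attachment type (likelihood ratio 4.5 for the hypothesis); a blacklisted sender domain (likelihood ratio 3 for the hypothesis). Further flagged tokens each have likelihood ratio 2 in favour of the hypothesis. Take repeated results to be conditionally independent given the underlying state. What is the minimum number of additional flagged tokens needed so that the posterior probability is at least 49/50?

10

Prior odds = 0.0037/0.9963 = 37/9963.
Combined Bayes factor of the evidence already in hand = 4.5 × 3 = 13.5.
Odds after that evidence = (37/9963) × 13.5 = 37/738.
Target odds = 0.98/0.02 = 49.
Need 2ⁿ ≥ 49 ÷ (37/738) = 36162/37.
2⁹ = 512 falls short of 36162/37 but 2¹⁰ = 1024 reaches it, so n = 10.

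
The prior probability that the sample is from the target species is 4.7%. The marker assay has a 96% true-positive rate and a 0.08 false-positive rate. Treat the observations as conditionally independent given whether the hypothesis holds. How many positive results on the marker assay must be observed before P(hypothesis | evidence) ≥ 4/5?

2

Prior odds: 0.047 ÷ 0.953 = 47/953.
Likelihood ratio of a positive result = 0.96/0.08 = 12.
Target posterior odds = 0.8/0.2 = 4.
Need (47/953) × 12ⁿ ≥ 4, i.e. 12ⁿ ≥ 3812/47.
12¹ = 12 falls short of 3812/47 but 12² = 144 reaches it, so n = 2.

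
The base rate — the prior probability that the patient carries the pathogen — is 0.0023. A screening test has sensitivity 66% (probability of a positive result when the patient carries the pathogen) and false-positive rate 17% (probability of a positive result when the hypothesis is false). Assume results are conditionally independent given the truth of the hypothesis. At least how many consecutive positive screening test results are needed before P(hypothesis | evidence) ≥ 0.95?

Prior odds = 0.0023/0.9977 = 23/9977.
Likelihood ratio of a positive result = 0.66/0.17 = 66/17.
Target posterior odds = 0.95/0.05 = 19.
Need (23/9977) × (66/17)ⁿ ≥ 19, i.e. (66/17)ⁿ ≥ 189563/23.
(66/17)⁶ ≈3424.29 falls short of 189563/23 but (66/17)⁷ ≈13294.3 reaches it, so n = 7.

7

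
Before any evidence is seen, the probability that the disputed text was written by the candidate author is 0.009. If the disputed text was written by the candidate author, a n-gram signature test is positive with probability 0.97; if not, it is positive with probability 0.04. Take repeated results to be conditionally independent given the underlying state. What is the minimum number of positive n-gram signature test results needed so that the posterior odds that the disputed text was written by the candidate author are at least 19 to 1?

3

Prior odds: 0.009 ÷ 0.991 = 9/991.
Likelihood ratio of a positive = 0.97/0.04 = 24.25.
Target odds = 19.
Require 24.25ⁿ ≥ 19 ÷ (9/991) = 18829/9.
24.25² = 588.0625 falls short of 18829/9 but 24.25³ = 912673/64 reaches it, so n = 3.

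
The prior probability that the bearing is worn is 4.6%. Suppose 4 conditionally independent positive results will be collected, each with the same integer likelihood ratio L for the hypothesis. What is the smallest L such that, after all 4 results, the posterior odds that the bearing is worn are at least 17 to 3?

Prior odds = 0.046/0.954 = 23/477.
Target odds = 17/3.
Need L⁴ ≥ 17/3 ÷ (23/477) = 2703/23.
3⁴ = 81 < 2703/23 ≤ 256 = 4⁴, so L = 4.

4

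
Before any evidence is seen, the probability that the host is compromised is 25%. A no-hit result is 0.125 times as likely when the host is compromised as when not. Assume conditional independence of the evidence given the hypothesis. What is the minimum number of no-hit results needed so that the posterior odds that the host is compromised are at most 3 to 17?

Prior odds = 0.25/0.75 = 1/3.
Likelihood ratio per no-hit result = 0.125.
Target odds = 3/17.
Need (1/3) × 0.125ⁿ ≤ 3/17, i.e. 0.125ⁿ ≤ 9/17.
0.125¹ = 0.125, which is already at or below the required 9/17; so n = 1.

1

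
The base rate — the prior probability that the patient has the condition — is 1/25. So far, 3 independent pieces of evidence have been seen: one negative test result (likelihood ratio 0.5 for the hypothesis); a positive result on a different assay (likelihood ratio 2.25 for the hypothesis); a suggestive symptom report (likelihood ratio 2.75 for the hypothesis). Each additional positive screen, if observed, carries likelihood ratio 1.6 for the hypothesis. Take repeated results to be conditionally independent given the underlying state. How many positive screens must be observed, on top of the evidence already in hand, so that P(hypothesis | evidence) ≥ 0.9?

10

Prior odds = 0.04/0.96 = 1/24.
Combined Bayes factor of the evidence already in hand = 0.5 × 2.25 × 2.75 = 3.09375.
Odds after that evidence = (1/24) × 3.09375 = 0.12890625.
Target odds = 0.9/0.1 = 9.
Need 1.6ⁿ ≥ 9 ÷ 0.12890625 = 768/11.
1.6⁹ = 134217728/1953125 falls short of 768/11 but 1.6¹⁰ ≈109.951 reaches it, so n = 10.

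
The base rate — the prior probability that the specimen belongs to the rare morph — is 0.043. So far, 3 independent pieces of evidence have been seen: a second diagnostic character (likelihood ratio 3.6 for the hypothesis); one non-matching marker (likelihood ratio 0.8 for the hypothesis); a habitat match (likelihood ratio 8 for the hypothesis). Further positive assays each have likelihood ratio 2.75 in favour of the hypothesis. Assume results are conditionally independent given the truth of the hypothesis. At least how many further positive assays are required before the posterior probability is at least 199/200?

Prior odds = 0.043/0.957 = 43/957.
Combined Bayes factor of the evidence already in hand = 3.6 × 0.8 × 8 = 23.04.
Odds after that evidence = (43/957) × 23.04 = 8256/7975.
Target odds = 0.995/0.005 = 199.
Need 2.75ⁿ ≥ 199 ÷ (8256/7975) = 1587025/8256.
2.75⁵ = 161051/1024 falls short of 1587025/8256 but 2.75⁶ = 1771561/4096 reaches it, so n = 6.

6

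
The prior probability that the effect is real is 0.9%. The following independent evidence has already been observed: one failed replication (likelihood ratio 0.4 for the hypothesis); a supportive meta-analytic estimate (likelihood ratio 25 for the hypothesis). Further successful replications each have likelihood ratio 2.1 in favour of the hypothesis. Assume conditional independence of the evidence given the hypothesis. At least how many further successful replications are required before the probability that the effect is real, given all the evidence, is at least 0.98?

Prior odds = 0.009/0.991 = 9/991.
Combined Bayes factor of the evidence already in hand = 0.4 × 25 = 10.
Odds after that evidence = (9/991) × 10 = 90/991.
Target odds = 0.98/0.02 = 49.
Need 2.1ⁿ ≥ 49 ÷ (90/991) = 48559/90.
2.1⁸ ≈378.229 falls short of 48559/90 but 2.1⁹ ≈794.28 reaches it, so n = 9.

9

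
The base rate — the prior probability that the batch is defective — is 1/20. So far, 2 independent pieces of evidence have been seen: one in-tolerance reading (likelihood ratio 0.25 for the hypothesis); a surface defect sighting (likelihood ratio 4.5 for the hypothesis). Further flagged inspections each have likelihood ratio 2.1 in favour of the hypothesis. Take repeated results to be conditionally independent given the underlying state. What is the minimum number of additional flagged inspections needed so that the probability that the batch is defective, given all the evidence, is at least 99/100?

11

Prior odds = 0.05/0.95 = 1/19.
Combined Bayes factor of the evidence already in hand = 0.25 × 4.5 = 1.125.
Odds after that evidence = (1/19) × 1.125 = 9/152.
Target odds = 0.99/0.01 = 99.
Need 2.1ⁿ ≥ 99 ÷ (9/152) = 1672.
2.1¹⁰ ≈1667.99 falls short of 1672 but 2.1¹¹ ≈3502.78 reaches it, so n = 11.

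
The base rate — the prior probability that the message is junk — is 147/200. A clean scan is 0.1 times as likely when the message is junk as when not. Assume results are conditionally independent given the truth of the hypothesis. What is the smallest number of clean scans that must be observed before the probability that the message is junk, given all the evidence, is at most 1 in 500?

Prior odds: 0.735 ÷ 0.265 = 147/53.
Likelihood ratio per clean scan = 0.1.
Target posterior odds = 0.002/0.998 = 1/499.
Require 0.1ⁿ ≤ 1/499 ÷ (147/53) = 53/73353.
0.1³ = 0.001 is still above 53/73353 but 0.1⁴ = 0.0001 is at or below it, so n = 4.

4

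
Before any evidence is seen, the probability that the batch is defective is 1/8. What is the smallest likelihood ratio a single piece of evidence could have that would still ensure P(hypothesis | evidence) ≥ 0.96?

168

Prior odds = 0.125/0.875 = 1/7.
Target odds = 0.96/0.04 = 24.
Required Bayes factor = 24 ÷ (1/7) = 168.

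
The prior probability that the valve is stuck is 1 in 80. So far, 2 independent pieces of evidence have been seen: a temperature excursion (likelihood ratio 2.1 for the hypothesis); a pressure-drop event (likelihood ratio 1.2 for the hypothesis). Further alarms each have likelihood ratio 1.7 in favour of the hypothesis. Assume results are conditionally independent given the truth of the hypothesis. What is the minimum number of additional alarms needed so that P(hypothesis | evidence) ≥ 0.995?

17

Prior odds = 0.0125/0.9875 = 1/79.
Combined Bayes factor of the evidence already in hand = 2.1 × 1.2 = 2.52.
Odds after that evidence = (1/79) × 2.52 = 63/1975.
Target odds = 0.995/0.005 = 199.
Need 1.7ⁿ ≥ 199 ÷ (63/1975) = 393025/63.
1.7¹⁶ ≈4866.12 falls short of 393025/63 but 1.7¹⁷ ≈8272.4 reaches it, so n = 17.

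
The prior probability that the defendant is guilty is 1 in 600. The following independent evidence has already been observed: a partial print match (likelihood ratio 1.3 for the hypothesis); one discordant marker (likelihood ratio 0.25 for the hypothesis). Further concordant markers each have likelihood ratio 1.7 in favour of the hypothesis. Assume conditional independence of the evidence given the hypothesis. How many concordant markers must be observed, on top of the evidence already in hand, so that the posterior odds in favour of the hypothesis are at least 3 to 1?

17

Prior odds = (1/600)/(599/600) = 1/599.
Combined Bayes factor of the evidence already in hand = 1.3 × 0.25 = 0.325.
Odds after that evidence = (1/599) × 0.325 = 13/23960.
Target odds = 3.
Need 1.7ⁿ ≥ 3 ÷ (13/23960) = 71880/13.
1.7¹⁶ ≈4866.12 falls short of 71880/13 but 1.7¹⁷ ≈8272.4 reaches it, so n = 17.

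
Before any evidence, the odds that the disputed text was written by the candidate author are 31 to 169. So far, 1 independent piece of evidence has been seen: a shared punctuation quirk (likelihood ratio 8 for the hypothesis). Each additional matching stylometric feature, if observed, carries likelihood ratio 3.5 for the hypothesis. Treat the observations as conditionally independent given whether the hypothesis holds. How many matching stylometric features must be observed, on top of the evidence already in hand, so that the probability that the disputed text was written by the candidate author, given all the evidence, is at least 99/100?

Prior odds = 31/169.
Bayes factor of the evidence already in hand = 8.
Odds after that evidence = (31/169) × 8 = 248/169.
Target odds = 0.99/0.01 = 99.
Need 3.5ⁿ ≥ 99 ÷ (248/169) = 16731/248.
3.5³ = 42.875 falls short of 16731/248 but 3.5⁴ = 150.0625 reaches it, so n = 4.

4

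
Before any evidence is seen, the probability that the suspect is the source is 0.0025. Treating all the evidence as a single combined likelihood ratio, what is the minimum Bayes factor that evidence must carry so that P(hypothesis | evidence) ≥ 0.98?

19551

Prior odds = 0.0025/0.9975 = 1/399.
Target odds = 0.98/0.02 = 49.
Required Bayes factor = 49 ÷ (1/399) = 19551.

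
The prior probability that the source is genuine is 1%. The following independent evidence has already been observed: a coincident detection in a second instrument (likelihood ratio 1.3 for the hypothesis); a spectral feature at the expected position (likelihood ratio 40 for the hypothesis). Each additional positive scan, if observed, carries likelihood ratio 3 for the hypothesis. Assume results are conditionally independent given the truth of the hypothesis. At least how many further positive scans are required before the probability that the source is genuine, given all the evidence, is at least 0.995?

Prior odds = 0.01/0.99 = 1/99.
Combined Bayes factor of the evidence already in hand = 1.3 × 40 = 52.
Odds after that evidence = (1/99) × 52 = 52/99.
Target odds = 0.995/0.005 = 199.
Need 3ⁿ ≥ 199 ÷ (52/99) = 19701/52.
3⁵ = 243 falls short of 19701/52 but 3⁶ = 729 reaches it, so n = 6.

6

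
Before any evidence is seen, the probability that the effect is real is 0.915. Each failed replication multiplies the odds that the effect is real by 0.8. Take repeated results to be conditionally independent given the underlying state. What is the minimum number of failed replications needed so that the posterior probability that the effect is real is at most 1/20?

Prior odds = 0.915/0.085 = 183/17.
Likelihood ratio per failed replication = 0.8.
Target odds: 0.05 ÷ 0.95 = 1/19.
Need (183/17) × 0.8ⁿ ≤ 1/19, i.e. 0.8ⁿ ≤ 17/3477.
0.8²³ ≈0.00590296 is still above 17/3477 but 0.8²⁴ ≈0.00472237 is at or below it, so n = 24.

24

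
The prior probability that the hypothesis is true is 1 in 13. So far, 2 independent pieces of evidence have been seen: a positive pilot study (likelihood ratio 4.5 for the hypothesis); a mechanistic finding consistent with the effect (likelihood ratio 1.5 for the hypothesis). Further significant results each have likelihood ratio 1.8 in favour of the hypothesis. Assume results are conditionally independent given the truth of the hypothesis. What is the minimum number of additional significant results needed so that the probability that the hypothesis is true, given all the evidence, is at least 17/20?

Prior odds = (1/13)/(12/13) = 1/12.
Combined Bayes factor of the evidence already in hand = 4.5 × 1.5 = 6.75.
Odds after that evidence = (1/12) × 6.75 = 0.5625.
Target odds = 0.85/0.15 = 17/3.
Need 1.8ⁿ ≥ 17/3 ÷ 0.5625 = 272/27.
1.8³ = 5.832 falls short of 272/27 but 1.8⁴ = 10.4976 reaches it, so n = 4.

4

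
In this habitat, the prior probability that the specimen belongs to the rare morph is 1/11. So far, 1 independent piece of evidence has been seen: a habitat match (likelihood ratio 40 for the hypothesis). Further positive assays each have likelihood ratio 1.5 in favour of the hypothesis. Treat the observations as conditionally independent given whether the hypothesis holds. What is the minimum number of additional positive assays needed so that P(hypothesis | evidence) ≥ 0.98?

7

Prior odds = (1/11)/(10/11) = 0.1.
Bayes factor of the evidence already in hand = 40.
Odds after that evidence = 0.1 × 40 = 4.
Target odds = 0.98/0.02 = 49.
Need 1.5ⁿ ≥ 49 ÷ 4 = 12.25.
1.5⁶ = 11.390625 falls short of 12.25 but 1.5⁷ = 17.0859375 reaches it, so n = 7.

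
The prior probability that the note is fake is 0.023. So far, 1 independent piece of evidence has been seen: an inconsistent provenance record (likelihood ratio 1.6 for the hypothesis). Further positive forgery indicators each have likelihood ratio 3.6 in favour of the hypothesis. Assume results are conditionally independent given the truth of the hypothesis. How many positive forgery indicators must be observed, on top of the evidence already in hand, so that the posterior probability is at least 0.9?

5

Prior odds = 0.023/0.977 = 23/977.
Bayes factor of the evidence already in hand = 1.6.
Odds after that evidence = (23/977) × 1.6 = 184/4885.
Target odds = 0.9/0.1 = 9.
Need 3.6ⁿ ≥ 9 ÷ (184/4885) = 43965/184.
3.6⁴ = 167.9616 falls short of 43965/184 but 3.6⁵ = 604.66176 reaches it, so n = 5.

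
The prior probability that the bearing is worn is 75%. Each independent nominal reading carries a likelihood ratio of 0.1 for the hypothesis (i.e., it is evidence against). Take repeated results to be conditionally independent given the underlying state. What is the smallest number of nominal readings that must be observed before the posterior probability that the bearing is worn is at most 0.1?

2

Prior odds: 0.75 ÷ 0.25 = 3.
Likelihood ratio per nominal reading = 0.1.
Target posterior odds = 0.1/0.9 = 1/9.
Need 3 × 0.1ⁿ ≤ 1/9, i.e. 0.1ⁿ ≤ 1/27.
0.1¹ = 0.1 is still above 1/27 but 0.1² = 0.01 is at or below it, so n = 2.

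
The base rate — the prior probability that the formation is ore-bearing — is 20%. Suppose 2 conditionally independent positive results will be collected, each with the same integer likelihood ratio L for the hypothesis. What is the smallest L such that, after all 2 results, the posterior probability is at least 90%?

Prior odds = 0.2/0.8 = 0.25.
Target odds = 0.9/0.1 = 9.
Need L² ≥ 9 ÷ 0.25 = 36.
5² = 25 < 36 ≤ 36 = 6², so L = 6.

6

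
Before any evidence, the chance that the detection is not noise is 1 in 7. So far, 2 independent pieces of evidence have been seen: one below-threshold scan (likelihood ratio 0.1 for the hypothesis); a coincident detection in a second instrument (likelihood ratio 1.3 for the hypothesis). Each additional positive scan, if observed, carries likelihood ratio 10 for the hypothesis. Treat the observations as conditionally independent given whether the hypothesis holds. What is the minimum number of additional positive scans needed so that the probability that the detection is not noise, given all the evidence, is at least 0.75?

3

Prior odds = (1/7)/(6/7) = 1/6.
Combined Bayes factor of the evidence already in hand = 0.1 × 1.3 = 0.13.
Odds after that evidence = (1/6) × 0.13 = 13/600.
Target odds = 0.75/0.25 = 3.
Need 10ⁿ ≥ 3 ÷ (13/600) = 1800/13.
10² = 100 falls short of 1800/13 but 10³ = 1000 reaches it, so n = 3.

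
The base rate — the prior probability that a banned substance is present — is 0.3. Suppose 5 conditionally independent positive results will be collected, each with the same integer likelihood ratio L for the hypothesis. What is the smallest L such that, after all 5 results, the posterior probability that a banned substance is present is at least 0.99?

3

Prior odds = 0.3/0.7 = 3/7.
Target odds = 0.99/0.01 = 99.
Need L⁵ ≥ 99 ÷ (3/7) = 231.
2⁵ = 32 < 231 ≤ 243 = 3⁵, so L = 3.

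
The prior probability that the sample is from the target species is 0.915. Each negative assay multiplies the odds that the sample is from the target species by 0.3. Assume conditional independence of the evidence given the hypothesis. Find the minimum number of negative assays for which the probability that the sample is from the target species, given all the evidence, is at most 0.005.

7

Prior odds: 0.915 ÷ 0.085 = 183/17.
Likelihood ratio per negative assay = 0.3.
Target posterior odds = 0.005/0.995 = 1/199.
Require 0.3ⁿ ≤ 1/199 ÷ (183/17) = 17/36417.
0.3⁶ = 729/1000000 is still above 17/36417 but 0.3⁷ = 2187/10000000 is at or below it, so n = 7.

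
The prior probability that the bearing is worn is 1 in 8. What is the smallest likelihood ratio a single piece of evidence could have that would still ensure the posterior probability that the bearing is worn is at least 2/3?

Prior odds = 0.125/0.875 = 1/7.
Target odds = (2/3)/(1/3) = 2.
Required Bayes factor = 2 ÷ (1/7) = 14.

14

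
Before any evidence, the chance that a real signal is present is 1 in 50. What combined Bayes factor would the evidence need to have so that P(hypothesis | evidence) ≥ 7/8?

343

Prior odds = 0.02/0.98 = 1/49.
Target odds = 0.875/0.125 = 7.
Required Bayes factor = 7 ÷ (1/49) = 343.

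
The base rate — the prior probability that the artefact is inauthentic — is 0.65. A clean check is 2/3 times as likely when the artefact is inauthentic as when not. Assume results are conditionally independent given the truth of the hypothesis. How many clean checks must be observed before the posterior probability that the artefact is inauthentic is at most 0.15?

6

Prior odds = 0.65/0.35 = 13/7.
Likelihood ratio per clean check = 2/3.
Target odds: 0.15 ÷ 0.85 = 3/17.
Need (13/7) × (2/3)ⁿ ≤ 3/17, i.e. (2/3)ⁿ ≤ 21/221.
(2/3)⁵ = 32/243 is still above 21/221 but (2/3)⁶ = 64/729 is at or below it, so n = 6.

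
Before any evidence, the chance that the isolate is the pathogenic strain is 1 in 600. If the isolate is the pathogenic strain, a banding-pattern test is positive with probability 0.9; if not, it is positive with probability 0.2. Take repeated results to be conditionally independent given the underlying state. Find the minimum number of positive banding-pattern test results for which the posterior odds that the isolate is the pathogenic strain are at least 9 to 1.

Prior odds: (1/600) ÷ (599/600) = 1/599.
Likelihood ratio of a positive = 0.9/0.2 = 4.5.
Target odds = 9.
Require 4.5ⁿ ≥ 9 ÷ (1/599) = 5391.
4.5⁵ = 1845.28125 falls short of 5391 but 4.5⁶ = 8303.765625 reaches it, so n = 6.

6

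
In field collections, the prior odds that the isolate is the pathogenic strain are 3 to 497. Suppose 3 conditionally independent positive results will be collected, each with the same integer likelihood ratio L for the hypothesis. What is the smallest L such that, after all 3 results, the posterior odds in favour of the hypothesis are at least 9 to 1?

Prior odds = 3/497.
Target odds = 9.
Need L³ ≥ 9 ÷ (3/497) = 1491.
11³ = 1331 < 1491 ≤ 1728 = 12³, so L = 12.

12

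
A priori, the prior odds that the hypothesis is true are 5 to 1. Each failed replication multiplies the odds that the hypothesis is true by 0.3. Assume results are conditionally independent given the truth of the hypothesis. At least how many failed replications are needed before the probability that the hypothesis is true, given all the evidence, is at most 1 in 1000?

Prior odds = 5.
Likelihood ratio per failed replication = 0.3.
Target odds: 0.001 ÷ 0.999 = 1/999.
Require 0.3ⁿ ≤ 1/999 ÷ 5 = 1/4995.
0.3⁷ = 2187/10000000 is still above 1/4995 but 0.3⁸ = 6561/100000000 is at or below it, so n = 8.

8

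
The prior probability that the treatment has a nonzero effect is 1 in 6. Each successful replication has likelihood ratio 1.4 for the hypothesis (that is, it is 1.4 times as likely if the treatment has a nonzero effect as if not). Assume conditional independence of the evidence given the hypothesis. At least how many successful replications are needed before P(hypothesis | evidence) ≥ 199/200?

21

Prior odds: (1/6) ÷ (5/6) = 0.2.
Likelihood ratio per successful replication = 1.4.
Target odds: 0.995 ÷ 0.005 = 199.
Need 0.2 × 1.4ⁿ ≥ 199, i.e. 1.4ⁿ ≥ 995.
1.4²⁰ ≈836.683 falls short of 995 but 1.4²¹ ≈1171.36 reaches it, so n = 21.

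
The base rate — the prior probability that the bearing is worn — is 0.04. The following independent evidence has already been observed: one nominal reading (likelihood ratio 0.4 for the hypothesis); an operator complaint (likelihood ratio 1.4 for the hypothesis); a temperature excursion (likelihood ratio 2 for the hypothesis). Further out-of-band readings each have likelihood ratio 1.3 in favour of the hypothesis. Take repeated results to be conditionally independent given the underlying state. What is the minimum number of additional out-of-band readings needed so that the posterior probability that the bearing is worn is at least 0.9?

21

Prior odds = 0.04/0.96 = 1/24.
Combined Bayes factor of the evidence already in hand = 0.4 × 1.4 × 2 = 1.12.
Odds after that evidence = (1/24) × 1.12 = 7/150.
Target odds = 0.9/0.1 = 9.
Need 1.3ⁿ ≥ 9 ÷ (7/150) = 1350/7.
1.3²⁰ ≈190.05 falls short of 1350/7 but 1.3²¹ ≈247.065 reaches it, so n = 21.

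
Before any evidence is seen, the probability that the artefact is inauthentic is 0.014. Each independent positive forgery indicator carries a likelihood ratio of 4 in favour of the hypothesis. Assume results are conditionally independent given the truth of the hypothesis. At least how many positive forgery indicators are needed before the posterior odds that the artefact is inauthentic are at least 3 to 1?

Prior odds = 0.014/0.986 = 7/493.
Likelihood ratio per positive forgery indicator = 4.
Target odds = 3.
Require 4ⁿ ≥ 3 ÷ (7/493) = 1479/7.
4³ = 64 falls short of 1479/7 but 4⁴ = 256 reaches it, so n = 4.

4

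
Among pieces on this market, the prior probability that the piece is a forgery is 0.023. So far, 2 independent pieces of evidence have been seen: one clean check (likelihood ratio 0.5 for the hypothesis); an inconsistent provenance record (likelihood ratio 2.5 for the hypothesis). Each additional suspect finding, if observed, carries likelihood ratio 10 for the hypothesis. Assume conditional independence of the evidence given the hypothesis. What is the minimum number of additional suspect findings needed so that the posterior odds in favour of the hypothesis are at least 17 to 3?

Prior odds = 0.023/0.977 = 23/977.
Combined Bayes factor of the evidence already in hand = 0.5 × 2.5 = 1.25.
Odds after that evidence = (23/977) × 1.25 = 115/3908.
Target odds = 17/3.
Need 10ⁿ ≥ 17/3 ÷ (115/3908) = 66436/345.
10² = 100 falls short of 66436/345 but 10³ = 1000 reaches it, so n = 3.

3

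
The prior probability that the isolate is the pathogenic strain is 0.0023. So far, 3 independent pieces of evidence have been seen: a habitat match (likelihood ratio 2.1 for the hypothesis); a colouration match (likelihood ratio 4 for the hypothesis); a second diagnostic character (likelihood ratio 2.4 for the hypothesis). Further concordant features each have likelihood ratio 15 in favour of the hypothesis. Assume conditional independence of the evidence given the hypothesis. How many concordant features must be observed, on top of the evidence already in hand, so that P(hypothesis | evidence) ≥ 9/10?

Prior odds = 0.0023/0.9977 = 23/9977.
Combined Bayes factor of the evidence already in hand = 2.1 × 4 × 2.4 = 20.16.
Odds after that evidence = (23/9977) × 20.16 = 11592/249425.
Target odds = 0.9/0.1 = 9.
Need 15ⁿ ≥ 9 ÷ (11592/249425) = 249425/1288.
15¹ = 15 falls short of 249425/1288 but 15² = 225 reaches it, so n = 2.

2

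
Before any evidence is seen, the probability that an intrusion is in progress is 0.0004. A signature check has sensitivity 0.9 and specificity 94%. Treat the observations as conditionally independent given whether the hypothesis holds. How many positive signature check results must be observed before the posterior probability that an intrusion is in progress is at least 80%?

4

Prior odds: 0.0004 ÷ 0.9996 = 1/2499.
False-positive rate = 1 − 0.94 = 0.06; likelihood ratio of a positive = 0.9/0.06 = 15.
Target posterior odds = 0.8/0.2 = 4.
Require 15ⁿ ≥ 4 ÷ (1/2499) = 9996.
15³ = 3375 falls short of 9996 but 15⁴ = 50625 reaches it, so n = 4.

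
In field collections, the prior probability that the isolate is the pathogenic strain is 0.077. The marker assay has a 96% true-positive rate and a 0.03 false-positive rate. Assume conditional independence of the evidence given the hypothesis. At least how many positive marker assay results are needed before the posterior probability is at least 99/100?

Prior odds: 0.077 ÷ 0.923 = 77/923.
Likelihood ratio of a positive result = 0.96/0.03 = 32.
Target odds: 0.99 ÷ 0.01 = 99.
Require 32ⁿ ≥ 99 ÷ (77/923) = 8307/7.
32² = 1024 falls short of 8307/7 but 32³ = 32768 reaches it, so n = 3.

3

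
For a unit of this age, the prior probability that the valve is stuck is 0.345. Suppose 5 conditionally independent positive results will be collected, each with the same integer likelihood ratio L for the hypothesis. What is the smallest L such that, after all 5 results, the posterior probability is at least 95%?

Prior odds = 0.345/0.655 = 69/131.
Target odds = 0.95/0.05 = 19.
Need L⁵ ≥ 19 ÷ (69/131) = 2489/69.
2⁵ = 32 < 2489/69 ≤ 243 = 3⁵, so L = 3.

3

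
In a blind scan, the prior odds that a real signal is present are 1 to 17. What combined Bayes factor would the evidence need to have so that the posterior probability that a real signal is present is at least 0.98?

Prior odds = 1/17.
Target odds = 0.98/0.02 = 49.
Required Bayes factor = 49 ÷ (1/17) = 833.

833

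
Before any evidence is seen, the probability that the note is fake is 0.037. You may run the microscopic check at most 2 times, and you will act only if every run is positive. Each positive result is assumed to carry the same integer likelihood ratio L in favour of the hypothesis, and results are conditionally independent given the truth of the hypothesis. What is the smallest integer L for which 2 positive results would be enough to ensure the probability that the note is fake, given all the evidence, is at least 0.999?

Prior odds = 0.037/0.963 = 37/963.
Target odds = 0.999/0.001 = 999.
Need L² ≥ 999 ÷ (37/963) = 26001.
161² = 25921 < 26001 ≤ 26244 = 162², so L = 162.

162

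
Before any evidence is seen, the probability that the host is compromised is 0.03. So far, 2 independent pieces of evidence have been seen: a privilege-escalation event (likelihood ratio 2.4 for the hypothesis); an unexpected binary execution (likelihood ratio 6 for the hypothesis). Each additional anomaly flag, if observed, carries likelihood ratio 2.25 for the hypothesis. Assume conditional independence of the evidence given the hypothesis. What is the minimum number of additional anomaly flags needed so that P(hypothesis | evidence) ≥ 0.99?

7

Prior odds = 0.03/0.97 = 3/97.
Combined Bayes factor of the evidence already in hand = 2.4 × 6 = 14.4.
Odds after that evidence = (3/97) × 14.4 = 216/485.
Target odds = 0.99/0.01 = 99.
Need 2.25ⁿ ≥ 99 ÷ (216/485) = 5335/24.
2.25⁶ = 531441/4096 falls short of 5335/24 but 2.25⁷ = 4782969/16384 reaches it, so n = 7.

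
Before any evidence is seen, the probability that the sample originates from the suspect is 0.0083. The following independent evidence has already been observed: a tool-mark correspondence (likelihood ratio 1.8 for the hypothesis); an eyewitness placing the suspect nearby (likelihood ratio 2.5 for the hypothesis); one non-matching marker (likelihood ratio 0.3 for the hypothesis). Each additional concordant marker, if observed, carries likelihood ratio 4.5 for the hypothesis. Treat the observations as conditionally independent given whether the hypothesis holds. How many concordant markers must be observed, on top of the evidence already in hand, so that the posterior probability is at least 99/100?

Prior odds = 0.0083/0.9917 = 83/9917.
Combined Bayes factor of the evidence already in hand = 1.8 × 2.5 × 0.3 = 1.35.
Odds after that evidence = (83/9917) × 1.35 = 2241/198340.
Target odds = 0.99/0.01 = 99.
Need 4.5ⁿ ≥ 99 ÷ (2241/198340) = 2181740/249.
4.5⁶ = 8303.765625 falls short of 2181740/249 but 4.5⁷ = 4782969/128 reaches it, so n = 7.

7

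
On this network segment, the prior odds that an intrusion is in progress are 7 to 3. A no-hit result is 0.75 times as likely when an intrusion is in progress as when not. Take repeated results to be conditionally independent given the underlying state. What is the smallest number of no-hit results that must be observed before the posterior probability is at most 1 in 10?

Prior odds = 7/3.
Likelihood ratio per no-hit result = 0.75.
Target posterior odds = 0.1/0.9 = 1/9.
Require 0.75ⁿ ≤ 1/9 ÷ (7/3) = 1/21.
0.75¹⁰ = 59049/1048576 is still above 1/21 but 0.75¹¹ = 177147/4194304 is at or below it, so n = 11.

11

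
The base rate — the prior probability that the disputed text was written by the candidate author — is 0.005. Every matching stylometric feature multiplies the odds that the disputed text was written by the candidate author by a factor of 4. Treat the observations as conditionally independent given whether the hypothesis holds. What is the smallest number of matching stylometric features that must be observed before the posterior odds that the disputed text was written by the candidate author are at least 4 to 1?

Prior odds = 0.005/0.995 = 1/199.
Likelihood ratio per matching stylometric feature = 4.
Target odds = 4.
Require 4ⁿ ≥ 4 ÷ (1/199) = 796.
4⁴ = 256 falls short of 796 but 4⁵ = 1024 reaches it, so n = 5.

5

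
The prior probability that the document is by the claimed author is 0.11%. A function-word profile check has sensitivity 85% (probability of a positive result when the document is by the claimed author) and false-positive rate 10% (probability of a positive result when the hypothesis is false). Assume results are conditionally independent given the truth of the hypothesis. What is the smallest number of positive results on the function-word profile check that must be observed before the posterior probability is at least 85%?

4

Prior odds = 0.0011/0.9989 = 11/9989.
Likelihood ratio of a positive result = 0.85/0.1 = 8.5.
Target posterior odds = 0.85/0.15 = 17/3.
Require 8.5ⁿ ≥ 17/3 ÷ (11/9989) = 169813/33.
8.5³ = 614.125 falls short of 169813/33 but 8.5⁴ = 5220.0625 reaches it, so n = 4.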